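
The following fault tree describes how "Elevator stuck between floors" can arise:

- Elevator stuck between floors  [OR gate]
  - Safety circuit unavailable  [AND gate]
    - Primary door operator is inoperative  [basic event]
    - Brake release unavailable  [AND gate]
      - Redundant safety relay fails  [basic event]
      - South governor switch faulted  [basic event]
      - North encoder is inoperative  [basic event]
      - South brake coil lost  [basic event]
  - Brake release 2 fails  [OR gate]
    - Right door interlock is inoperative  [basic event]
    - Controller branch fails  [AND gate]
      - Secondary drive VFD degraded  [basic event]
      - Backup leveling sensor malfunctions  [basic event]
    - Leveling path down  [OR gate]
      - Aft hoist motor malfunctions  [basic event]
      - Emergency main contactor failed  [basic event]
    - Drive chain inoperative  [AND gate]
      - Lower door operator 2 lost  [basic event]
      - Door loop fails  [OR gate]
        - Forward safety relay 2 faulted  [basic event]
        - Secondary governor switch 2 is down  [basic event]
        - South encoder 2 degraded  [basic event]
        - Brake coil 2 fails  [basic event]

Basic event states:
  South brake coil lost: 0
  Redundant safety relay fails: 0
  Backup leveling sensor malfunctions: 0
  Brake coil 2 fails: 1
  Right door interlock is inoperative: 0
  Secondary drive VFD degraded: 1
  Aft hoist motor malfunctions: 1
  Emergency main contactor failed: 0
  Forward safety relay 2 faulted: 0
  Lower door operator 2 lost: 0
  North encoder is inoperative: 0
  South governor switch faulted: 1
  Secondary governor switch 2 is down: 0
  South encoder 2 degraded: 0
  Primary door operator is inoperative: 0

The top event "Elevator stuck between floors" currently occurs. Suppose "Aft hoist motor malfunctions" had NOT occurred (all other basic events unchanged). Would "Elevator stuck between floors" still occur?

No

Counterfactual: set "Aft hoist motor malfunctions" to not occurred.
Brake release unavailable [AND]: Redundant safety relay fails=not, South governor switch faulted=occurs, North encoder is inoperative=not, South brake coil lost=not → not all inputs occur → does not occur.
Safety circuit unavailable [AND]: Primary door operator is inoperative=not, Brake release unavailable=not → not all inputs occur → does not occur.
Controller branch fails [AND]: Secondary drive VFD degraded=occurs, Backup leveling sensor malfunctions=not → not all inputs occur → does not occur.
Leveling path down [OR]: Aft hoist motor malfunctions=not, Emergency main contactor failed=not → no input occurs → does not occur.
Door loop fails [OR]: Forward safety relay 2 faulted=not, Secondary governor switch 2 is down=not, South encoder 2 degraded=not, Brake coil 2 fails=occurs → at least one input occurs → occurs.
Drive chain inoperative [AND]: Lower door operator 2 lost=not, Door loop fails=occurs → not all inputs occur → does not occur.
Brake release 2 fails [OR]: Right door interlock is inoperative=not, Controller branch fails=not, Leveling path down=not, Drive chain inoperative=not → no input occurs → does not occur.
Elevator stuck between floors [OR]: Safety circuit unavailable=not, Brake release 2 fails=not → no input occurs → does not occur.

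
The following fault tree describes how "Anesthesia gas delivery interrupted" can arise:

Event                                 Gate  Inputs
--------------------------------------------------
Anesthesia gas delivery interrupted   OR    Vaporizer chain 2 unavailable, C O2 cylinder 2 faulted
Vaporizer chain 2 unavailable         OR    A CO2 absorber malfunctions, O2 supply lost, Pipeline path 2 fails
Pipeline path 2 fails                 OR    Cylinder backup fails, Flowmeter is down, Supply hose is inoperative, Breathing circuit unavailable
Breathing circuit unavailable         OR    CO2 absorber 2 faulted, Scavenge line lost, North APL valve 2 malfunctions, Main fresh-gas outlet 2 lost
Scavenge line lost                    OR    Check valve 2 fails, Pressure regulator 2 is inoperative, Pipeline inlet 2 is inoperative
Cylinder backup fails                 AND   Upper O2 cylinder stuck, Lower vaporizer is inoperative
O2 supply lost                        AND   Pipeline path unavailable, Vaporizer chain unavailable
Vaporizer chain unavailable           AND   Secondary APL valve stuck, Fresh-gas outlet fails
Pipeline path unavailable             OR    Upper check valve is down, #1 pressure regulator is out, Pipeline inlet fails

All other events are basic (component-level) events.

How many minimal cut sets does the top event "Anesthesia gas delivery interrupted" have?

Pipeline path unavailable [OR]: union of children's cut sets → 3 cut set(s).
Vaporizer chain unavailable [AND]: one cut set from each child combined → 1 × 1 = 1 cut set(s).
O2 supply lost [AND]: one cut set from each child combined → 3 × 1 = 3 cut set(s).
Cylinder backup fails [AND]: one cut set from each child combined → 1 × 1 = 1 cut set(s).
Scavenge line lost [OR]: union of children's cut sets → 3 cut set(s).
Breathing circuit unavailable [OR]: union of children's cut sets → 6 cut set(s).
Pipeline path 2 fails [OR]: union of children's cut sets → 9 cut set(s).
Vaporizer chain 2 unavailable [OR]: union of children's cut sets → 13 cut set(s).
Anesthesia gas delivery interrupted [OR]: union of children's cut sets → 14 cut set(s).

14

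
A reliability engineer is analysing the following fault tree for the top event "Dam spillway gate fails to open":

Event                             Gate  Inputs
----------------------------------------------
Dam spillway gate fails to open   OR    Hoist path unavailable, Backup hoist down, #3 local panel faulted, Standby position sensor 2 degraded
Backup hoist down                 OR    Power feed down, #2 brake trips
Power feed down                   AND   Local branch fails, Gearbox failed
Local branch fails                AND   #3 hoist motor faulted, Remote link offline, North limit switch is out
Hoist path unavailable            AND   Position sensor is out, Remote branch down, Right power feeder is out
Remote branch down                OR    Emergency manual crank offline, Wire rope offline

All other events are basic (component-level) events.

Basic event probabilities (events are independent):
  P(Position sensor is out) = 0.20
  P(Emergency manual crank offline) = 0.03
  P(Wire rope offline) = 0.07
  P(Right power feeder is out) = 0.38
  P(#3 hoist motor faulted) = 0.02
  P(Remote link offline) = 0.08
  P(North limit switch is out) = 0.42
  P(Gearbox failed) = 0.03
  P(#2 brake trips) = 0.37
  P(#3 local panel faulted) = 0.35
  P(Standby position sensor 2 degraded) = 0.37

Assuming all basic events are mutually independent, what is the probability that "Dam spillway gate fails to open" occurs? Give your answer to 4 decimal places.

P(Remote branch down) [OR] = 1 − (1−0.03) × (1−0.07) = 0.097900
P(Hoist path unavailable) [AND] = 0.20 × 0.097900 × 0.38 = 0.007440
P(Local branch fails) [AND] = 0.02 × 0.08 × 0.42 = 0.000672
P(Power feed down) [AND] = 0.000672 × 0.03 = 0.000020
P(Backup hoist down) [OR] = 1 − (1−0.000020) × (1−0.37) = 0.370013
P(Dam spillway gate fails to open) [OR] = 1 − (1−0.007440) × (1−0.370013) × (1−0.35) × (1−0.37) = 0.743940
Rounded to 4 decimal places: P(Dam spillway gate fails to open) ≈ 0.7439.

0.7439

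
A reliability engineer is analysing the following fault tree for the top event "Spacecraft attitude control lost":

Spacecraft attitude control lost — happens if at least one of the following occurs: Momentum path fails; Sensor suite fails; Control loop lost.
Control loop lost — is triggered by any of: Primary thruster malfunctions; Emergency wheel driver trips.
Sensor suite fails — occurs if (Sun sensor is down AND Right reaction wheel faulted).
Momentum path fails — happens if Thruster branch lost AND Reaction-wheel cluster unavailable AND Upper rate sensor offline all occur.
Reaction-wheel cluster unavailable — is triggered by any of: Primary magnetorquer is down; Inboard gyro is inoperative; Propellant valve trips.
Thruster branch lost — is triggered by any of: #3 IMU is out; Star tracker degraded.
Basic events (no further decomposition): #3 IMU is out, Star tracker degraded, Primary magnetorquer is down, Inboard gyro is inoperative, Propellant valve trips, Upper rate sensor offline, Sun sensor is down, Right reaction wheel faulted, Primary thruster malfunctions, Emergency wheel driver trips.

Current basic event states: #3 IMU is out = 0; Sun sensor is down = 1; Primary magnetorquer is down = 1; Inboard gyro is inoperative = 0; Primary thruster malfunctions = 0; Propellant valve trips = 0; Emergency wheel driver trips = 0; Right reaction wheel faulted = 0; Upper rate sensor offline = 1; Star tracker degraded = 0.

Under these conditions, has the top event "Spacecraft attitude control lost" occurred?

Thruster branch lost [OR]: #3 IMU is out=not, Star tracker degraded=not → no input occurs → does not occur.
Reaction-wheel cluster unavailable [OR]: Primary magnetorquer is down=occurs, Inboard gyro is inoperative=not, Propellant valve trips=not → at least one input occurs → occurs.
Momentum path fails [AND]: Thruster branch lost=not, Reaction-wheel cluster unavailable=occurs, Upper rate sensor offline=occurs → not all inputs occur → does not occur.
Sensor suite fails [AND]: Sun sensor is down=occurs, Right reaction wheel faulted=not → not all inputs occur → does not occur.
Control loop lost [OR]: Primary thruster malfunctions=not, Emergency wheel driver trips=not → no input occurs → does not occur.
Spacecraft attitude control lost [OR]: Momentum path fails=not, Sensor suite fails=not, Control loop lost=not → no input occurs → does not occur.

No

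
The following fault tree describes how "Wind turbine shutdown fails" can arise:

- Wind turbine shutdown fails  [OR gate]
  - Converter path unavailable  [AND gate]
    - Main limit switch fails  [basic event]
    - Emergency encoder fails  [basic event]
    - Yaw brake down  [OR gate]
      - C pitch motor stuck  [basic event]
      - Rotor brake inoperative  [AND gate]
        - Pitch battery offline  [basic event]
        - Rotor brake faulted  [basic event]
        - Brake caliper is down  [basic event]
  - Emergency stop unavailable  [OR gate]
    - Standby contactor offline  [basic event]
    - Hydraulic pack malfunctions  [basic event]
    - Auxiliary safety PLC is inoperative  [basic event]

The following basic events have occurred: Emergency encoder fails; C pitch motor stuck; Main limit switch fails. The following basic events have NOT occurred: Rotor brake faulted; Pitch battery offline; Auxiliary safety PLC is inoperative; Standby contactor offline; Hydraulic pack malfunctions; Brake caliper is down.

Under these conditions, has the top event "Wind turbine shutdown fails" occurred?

Rotor brake inoperative [AND]: Pitch battery offline=not, Rotor brake faulted=not, Brake caliper is down=not → not all inputs occur → does not occur.
Yaw brake down [OR]: C pitch motor stuck=occurs, Rotor brake inoperative=not → at least one input occurs → occurs.
Converter path unavailable [AND]: Main limit switch fails=occurs, Emergency encoder fails=occurs, Yaw brake down=occurs → all inputs occur → occurs.
Emergency stop unavailable [OR]: Standby contactor offline=not, Hydraulic pack malfunctions=not, Auxiliary safety PLC is inoperative=not → no input occurs → does not occur.
Wind turbine shutdown fails [OR]: Converter path unavailable=occurs, Emergency stop unavailable=not → at least one input occurs → occurs.

Yes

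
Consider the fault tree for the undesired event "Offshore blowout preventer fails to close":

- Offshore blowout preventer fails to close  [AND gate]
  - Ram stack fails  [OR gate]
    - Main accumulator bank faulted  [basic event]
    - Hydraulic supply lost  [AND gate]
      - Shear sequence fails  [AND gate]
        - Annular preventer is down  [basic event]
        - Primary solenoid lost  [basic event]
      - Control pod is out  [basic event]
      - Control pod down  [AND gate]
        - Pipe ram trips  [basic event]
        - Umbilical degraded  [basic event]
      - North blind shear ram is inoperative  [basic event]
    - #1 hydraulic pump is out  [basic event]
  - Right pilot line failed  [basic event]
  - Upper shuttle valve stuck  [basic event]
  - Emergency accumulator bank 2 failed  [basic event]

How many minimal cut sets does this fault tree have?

Shear sequence fails [AND]: one cut set from each child combined → 1 × 1 = 1 cut set(s).
Control pod down [AND]: one cut set from each child combined → 1 × 1 = 1 cut set(s).
Hydraulic supply lost [AND]: one cut set from each child combined → 1 × 1 × 1 × 1 = 1 cut set(s).
Ram stack fails [OR]: union of children's cut sets → 3 cut set(s).
Offshore blowout preventer fails to close [AND]: one cut set from each child combined → 3 × 1 × 1 × 1 = 3 cut set(s).
Minimal cut sets: {Emergency accumulator bank 2 failed, Main accumulator bank faulted, Right pilot line failed, Upper shuttle valve stuck}; {Annular preventer is down, Control pod is out, Emergency accumulator bank 2 failed, North blind shear ram is inoperative, Pipe ram trips, Primary solenoid lost, Right pilot line failed, Umbilical degraded, Upper shuttle valve stuck}; {#1 hydraulic pump is out, Emergency accumulator bank 2 failed, Right pilot line failed, Upper shuttle valve stuck}.

3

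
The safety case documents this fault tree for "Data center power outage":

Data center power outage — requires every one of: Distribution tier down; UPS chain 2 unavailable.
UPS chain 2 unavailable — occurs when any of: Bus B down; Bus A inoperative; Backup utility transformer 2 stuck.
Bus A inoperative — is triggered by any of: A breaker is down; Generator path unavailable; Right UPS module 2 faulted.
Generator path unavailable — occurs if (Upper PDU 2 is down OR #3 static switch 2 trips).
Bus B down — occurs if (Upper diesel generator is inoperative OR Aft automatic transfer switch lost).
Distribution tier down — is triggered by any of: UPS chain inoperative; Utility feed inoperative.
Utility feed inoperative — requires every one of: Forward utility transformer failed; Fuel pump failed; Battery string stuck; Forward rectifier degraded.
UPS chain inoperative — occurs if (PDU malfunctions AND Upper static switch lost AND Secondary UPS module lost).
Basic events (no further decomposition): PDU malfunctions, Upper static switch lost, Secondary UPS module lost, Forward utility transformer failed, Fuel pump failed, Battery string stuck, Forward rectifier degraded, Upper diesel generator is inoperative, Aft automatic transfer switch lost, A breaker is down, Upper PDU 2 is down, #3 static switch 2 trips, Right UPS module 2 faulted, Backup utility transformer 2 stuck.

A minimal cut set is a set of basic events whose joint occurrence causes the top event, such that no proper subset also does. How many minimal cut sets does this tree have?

14

UPS chain inoperative [AND]: one cut set from each child combined → 1 × 1 × 1 = 1 cut set(s).
Utility feed inoperative [AND]: one cut set from each child combined → 1 × 1 × 1 × 1 = 1 cut set(s).
Distribution tier down [OR]: union of children's cut sets → 2 cut set(s).
Bus B down [OR]: union of children's cut sets → 2 cut set(s).
Generator path unavailable [OR]: union of children's cut sets → 2 cut set(s).
Bus A inoperative [OR]: union of children's cut sets → 4 cut set(s).
UPS chain 2 unavailable [OR]: union of children's cut sets → 7 cut set(s).
Data center power outage [AND]: one cut set from each child combined → 2 × 7 = 14 cut set(s).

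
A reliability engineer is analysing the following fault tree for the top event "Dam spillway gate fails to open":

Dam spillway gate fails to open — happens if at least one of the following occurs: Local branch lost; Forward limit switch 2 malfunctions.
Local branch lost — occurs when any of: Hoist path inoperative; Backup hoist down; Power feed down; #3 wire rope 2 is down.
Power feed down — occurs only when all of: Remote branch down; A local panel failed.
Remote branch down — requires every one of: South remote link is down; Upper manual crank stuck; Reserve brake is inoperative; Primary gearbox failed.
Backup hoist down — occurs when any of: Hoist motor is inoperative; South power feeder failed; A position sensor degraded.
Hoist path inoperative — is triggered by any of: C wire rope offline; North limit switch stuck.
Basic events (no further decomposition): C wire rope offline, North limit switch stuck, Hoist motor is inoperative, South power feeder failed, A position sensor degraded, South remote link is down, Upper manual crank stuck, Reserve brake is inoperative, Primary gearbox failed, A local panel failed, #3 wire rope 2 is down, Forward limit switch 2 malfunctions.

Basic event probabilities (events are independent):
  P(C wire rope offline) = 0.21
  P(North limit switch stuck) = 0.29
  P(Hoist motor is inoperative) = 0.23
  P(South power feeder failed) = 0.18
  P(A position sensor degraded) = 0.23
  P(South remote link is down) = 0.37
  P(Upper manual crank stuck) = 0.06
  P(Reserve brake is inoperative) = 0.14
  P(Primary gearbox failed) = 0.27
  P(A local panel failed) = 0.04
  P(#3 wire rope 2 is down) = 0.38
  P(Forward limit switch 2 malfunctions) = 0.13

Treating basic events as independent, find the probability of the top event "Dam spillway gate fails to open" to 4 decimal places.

0.8529

P(Hoist path inoperative) [OR] = 1 − (1−0.21) × (1−0.29) = 0.439100
P(Backup hoist down) [OR] = 1 − (1−0.23) × (1−0.18) × (1−0.23) = 0.513822
P(Remote branch down) [AND] = 0.37 × 0.06 × 0.14 × 0.27 = 0.000839
P(Power feed down) [AND] = 0.000839 × 0.04 = 0.000034
P(Local branch lost) [OR] = 1 − (1−0.439100) × (1−0.513822) × (1−0.000034) × (1−0.38) = 0.830933
P(Dam spillway gate fails to open) [OR] = 1 − (1−0.830933) × (1−0.13) = 0.852912
Rounded to 4 decimal places: P(Dam spillway gate fails to open) ≈ 0.8529.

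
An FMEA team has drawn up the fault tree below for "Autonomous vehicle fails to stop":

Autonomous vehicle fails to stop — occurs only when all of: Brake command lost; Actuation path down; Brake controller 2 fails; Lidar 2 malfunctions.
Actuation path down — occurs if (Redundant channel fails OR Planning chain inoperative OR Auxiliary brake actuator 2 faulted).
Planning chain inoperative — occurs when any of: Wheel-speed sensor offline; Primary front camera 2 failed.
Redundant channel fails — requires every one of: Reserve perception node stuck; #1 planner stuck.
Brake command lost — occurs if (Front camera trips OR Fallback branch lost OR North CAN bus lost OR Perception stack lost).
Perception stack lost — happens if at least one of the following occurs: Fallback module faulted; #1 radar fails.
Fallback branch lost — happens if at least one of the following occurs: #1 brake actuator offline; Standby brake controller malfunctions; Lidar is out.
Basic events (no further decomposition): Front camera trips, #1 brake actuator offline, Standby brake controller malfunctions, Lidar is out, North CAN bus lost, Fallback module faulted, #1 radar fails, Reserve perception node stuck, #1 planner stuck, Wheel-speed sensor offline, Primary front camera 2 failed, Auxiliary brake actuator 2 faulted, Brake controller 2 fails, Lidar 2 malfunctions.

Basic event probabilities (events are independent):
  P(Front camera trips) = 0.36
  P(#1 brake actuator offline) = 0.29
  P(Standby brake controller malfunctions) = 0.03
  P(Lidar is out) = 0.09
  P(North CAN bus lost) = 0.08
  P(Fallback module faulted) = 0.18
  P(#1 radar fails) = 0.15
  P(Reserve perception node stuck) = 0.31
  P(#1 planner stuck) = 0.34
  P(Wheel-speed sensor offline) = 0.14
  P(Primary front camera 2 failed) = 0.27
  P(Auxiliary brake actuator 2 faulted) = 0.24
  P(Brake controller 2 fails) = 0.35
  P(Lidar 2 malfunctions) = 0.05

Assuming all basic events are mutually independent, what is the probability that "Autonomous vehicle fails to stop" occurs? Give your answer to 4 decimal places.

0.0075

P(Fallback branch lost) [OR] = 1 − (1−0.29) × (1−0.03) × (1−0.09) = 0.373283
P(Perception stack lost) [OR] = 1 − (1−0.18) × (1−0.15) = 0.303000
P(Brake command lost) [OR] = 1 − (1−0.36) × (1−0.373283) × (1−0.08) × (1−0.303000) = 0.742799
P(Redundant channel fails) [AND] = 0.31 × 0.34 = 0.105400
P(Planning chain inoperative) [OR] = 1 − (1−0.14) × (1−0.27) = 0.372200
P(Actuation path down) [OR] = 1 − (1−0.105400) × (1−0.372200) × (1−0.24) = 0.573161
P(Autonomous vehicle fails to stop) [AND] = 0.742799 × 0.573161 × 0.35 × 0.05 = 0.007451
Rounded to 4 decimal places: P(Autonomous vehicle fails to stop) ≈ 0.0075.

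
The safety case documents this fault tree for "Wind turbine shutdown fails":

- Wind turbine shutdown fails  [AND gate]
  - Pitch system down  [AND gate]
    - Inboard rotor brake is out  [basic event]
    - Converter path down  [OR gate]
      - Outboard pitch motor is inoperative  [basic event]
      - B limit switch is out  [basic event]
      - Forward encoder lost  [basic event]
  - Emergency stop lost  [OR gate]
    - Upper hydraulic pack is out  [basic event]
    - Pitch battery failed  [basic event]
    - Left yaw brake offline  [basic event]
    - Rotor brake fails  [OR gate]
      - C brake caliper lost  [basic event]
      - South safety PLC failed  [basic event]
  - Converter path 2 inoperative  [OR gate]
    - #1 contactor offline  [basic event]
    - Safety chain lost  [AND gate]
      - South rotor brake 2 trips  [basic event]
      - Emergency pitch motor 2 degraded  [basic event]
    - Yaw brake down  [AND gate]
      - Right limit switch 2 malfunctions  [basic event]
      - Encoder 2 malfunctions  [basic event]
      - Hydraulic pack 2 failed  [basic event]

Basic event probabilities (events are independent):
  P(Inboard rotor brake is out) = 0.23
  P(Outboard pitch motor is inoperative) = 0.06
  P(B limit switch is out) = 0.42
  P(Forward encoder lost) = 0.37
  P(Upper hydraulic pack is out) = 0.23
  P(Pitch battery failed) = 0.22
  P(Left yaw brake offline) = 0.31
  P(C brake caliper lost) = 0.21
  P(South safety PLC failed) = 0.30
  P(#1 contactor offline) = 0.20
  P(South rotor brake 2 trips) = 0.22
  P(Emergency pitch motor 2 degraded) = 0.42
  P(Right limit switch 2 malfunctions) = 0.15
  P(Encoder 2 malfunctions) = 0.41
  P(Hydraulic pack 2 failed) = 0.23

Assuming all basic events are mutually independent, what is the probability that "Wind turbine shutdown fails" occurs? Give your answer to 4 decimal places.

0.0331

P(Converter path down) [OR] = 1 − (1−0.06) × (1−0.42) × (1−0.37) = 0.656524
P(Pitch system down) [AND] = 0.23 × 0.656524 = 0.151001
P(Rotor brake fails) [OR] = 1 − (1−0.21) × (1−0.30) = 0.447000
P(Emergency stop lost) [OR] = 1 − (1−0.23) × (1−0.22) × (1−0.31) × (1−0.447000) = 0.770829
P(Safety chain lost) [AND] = 0.22 × 0.42 = 0.092400
P(Yaw brake down) [AND] = 0.15 × 0.41 × 0.23 = 0.014145
P(Converter path 2 inoperative) [OR] = 1 − (1−0.20) × (1−0.092400) × (1−0.014145) = 0.284190
P(Wind turbine shutdown fails) [AND] = 0.151001 × 0.770829 × 0.284190 = 0.033079
Rounded to 4 decimal places: P(Wind turbine shutdown fails) ≈ 0.0331.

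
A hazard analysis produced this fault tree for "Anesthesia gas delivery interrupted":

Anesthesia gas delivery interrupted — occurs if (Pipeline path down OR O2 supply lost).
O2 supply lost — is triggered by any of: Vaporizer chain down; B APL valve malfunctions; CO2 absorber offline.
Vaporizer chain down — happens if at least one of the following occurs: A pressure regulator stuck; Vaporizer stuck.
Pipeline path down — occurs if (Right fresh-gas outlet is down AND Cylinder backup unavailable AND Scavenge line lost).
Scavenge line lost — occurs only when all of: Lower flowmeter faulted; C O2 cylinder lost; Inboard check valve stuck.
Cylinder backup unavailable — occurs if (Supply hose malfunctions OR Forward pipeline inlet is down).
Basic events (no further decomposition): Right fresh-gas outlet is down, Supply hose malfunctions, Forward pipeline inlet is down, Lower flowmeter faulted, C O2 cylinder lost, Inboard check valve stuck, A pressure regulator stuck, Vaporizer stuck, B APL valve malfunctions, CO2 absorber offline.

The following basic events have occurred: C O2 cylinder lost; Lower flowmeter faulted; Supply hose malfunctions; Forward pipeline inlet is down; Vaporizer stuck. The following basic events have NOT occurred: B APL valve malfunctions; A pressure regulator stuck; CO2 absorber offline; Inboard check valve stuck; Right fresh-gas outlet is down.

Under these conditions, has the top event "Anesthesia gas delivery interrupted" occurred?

Cylinder backup unavailable [OR]: Supply hose malfunctions=occurs, Forward pipeline inlet is down=occurs → at least one input occurs → occurs.
Scavenge line lost [AND]: Lower flowmeter faulted=occurs, C O2 cylinder lost=occurs, Inboard check valve stuck=not → not all inputs occur → does not occur.
Pipeline path down [AND]: Right fresh-gas outlet is down=not, Cylinder backup unavailable=occurs, Scavenge line lost=not → not all inputs occur → does not occur.
Vaporizer chain down [OR]: A pressure regulator stuck=not, Vaporizer stuck=occurs → at least one input occurs → occurs.
O2 supply lost [OR]: Vaporizer chain down=occurs, B APL valve malfunctions=not, CO2 absorber offline=not → at least one input occurs → occurs.
Anesthesia gas delivery interrupted [OR]: Pipeline path down=not, O2 supply lost=occurs → at least one input occurs → occurs.

Yes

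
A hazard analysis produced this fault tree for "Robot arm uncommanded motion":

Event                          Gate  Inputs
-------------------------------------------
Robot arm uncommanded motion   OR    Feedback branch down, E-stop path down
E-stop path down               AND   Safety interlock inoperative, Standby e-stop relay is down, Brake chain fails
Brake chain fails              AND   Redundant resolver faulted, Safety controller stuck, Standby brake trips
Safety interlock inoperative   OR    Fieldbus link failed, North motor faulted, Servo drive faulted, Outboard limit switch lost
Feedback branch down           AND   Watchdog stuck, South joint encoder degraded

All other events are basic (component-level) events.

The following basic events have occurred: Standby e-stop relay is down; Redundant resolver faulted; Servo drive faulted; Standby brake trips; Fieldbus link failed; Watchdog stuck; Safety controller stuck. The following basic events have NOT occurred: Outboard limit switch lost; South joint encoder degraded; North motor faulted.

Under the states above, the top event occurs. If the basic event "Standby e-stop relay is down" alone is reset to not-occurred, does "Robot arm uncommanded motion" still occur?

No

Counterfactual: set "Standby e-stop relay is down" to not occurred.
Feedback branch down [AND]: Watchdog stuck=occurs, South joint encoder degraded=not → not all inputs occur → does not occur.
Safety interlock inoperative [OR]: Fieldbus link failed=occurs, North motor faulted=not, Servo drive faulted=occurs, Outboard limit switch lost=not → at least one input occurs → occurs.
Brake chain fails [AND]: Redundant resolver faulted=occurs, Safety controller stuck=occurs, Standby brake trips=occurs → all inputs occur → occurs.
E-stop path down [AND]: Safety interlock inoperative=occurs, Standby e-stop relay is down=not, Brake chain fails=occurs → not all inputs occur → does not occur.
Robot arm uncommanded motion [OR]: Feedback branch down=not, E-stop path down=not → no input occurs → does not occur.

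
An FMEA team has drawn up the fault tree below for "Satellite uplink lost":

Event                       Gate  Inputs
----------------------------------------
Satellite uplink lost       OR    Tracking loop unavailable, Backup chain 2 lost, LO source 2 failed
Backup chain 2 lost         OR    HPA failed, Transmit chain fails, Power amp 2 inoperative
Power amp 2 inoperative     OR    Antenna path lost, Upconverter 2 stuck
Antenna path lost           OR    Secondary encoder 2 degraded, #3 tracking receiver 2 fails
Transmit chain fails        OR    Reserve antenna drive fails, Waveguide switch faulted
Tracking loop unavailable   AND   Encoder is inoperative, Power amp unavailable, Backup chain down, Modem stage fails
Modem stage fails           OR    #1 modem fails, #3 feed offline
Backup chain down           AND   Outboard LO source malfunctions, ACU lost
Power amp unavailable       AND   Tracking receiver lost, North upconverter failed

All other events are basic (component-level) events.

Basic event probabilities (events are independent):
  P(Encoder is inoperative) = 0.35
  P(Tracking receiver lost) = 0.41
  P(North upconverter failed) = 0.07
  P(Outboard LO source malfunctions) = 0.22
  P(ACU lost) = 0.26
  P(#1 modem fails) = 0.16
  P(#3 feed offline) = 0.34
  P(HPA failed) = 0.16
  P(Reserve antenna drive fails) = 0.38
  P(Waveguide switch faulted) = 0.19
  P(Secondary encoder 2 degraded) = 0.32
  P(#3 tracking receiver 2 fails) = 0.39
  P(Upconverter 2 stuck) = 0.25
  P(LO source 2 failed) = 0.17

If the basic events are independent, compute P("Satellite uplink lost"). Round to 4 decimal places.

0.8911

P(Power amp unavailable) [AND] = 0.41 × 0.07 = 0.028700
P(Backup chain down) [AND] = 0.22 × 0.26 = 0.057200
P(Modem stage fails) [OR] = 1 − (1−0.16) × (1−0.34) = 0.445600
P(Tracking loop unavailable) [AND] = 0.35 × 0.028700 × 0.057200 × 0.445600 = 0.000256
P(Transmit chain fails) [OR] = 1 − (1−0.38) × (1−0.19) = 0.497800
P(Antenna path lost) [OR] = 1 − (1−0.32) × (1−0.39) = 0.585200
P(Power amp 2 inoperative) [OR] = 1 − (1−0.585200) × (1−0.25) = 0.688900
P(Backup chain 2 lost) [OR] = 1 − (1−0.16) × (1−0.497800) × (1−0.688900) = 0.868763
P(Satellite uplink lost) [OR] = 1 − (1−0.000256) × (1−0.868763) × (1−0.17) = 0.891101
Rounded to 4 decimal places: P(Satellite uplink lost) ≈ 0.8911.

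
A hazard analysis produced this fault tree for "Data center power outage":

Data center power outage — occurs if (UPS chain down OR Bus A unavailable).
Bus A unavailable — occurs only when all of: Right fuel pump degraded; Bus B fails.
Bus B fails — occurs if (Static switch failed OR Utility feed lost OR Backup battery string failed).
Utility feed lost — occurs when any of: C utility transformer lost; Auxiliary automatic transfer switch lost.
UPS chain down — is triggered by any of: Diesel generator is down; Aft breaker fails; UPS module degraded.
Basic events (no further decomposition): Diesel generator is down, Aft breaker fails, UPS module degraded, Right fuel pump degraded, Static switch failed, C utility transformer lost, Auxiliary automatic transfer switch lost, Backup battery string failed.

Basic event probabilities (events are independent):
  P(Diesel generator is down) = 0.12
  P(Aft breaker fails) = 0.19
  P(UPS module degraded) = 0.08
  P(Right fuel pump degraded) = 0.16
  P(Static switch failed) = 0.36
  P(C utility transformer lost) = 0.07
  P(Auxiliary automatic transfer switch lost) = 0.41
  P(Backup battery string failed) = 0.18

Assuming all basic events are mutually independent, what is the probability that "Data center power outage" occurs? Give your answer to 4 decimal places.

P(UPS chain down) [OR] = 1 − (1−0.12) × (1−0.19) × (1−0.08) = 0.344224
P(Utility feed lost) [OR] = 1 − (1−0.07) × (1−0.41) = 0.451300
P(Bus B fails) [OR] = 1 − (1−0.36) × (1−0.451300) × (1−0.18) = 0.712042
P(Bus A unavailable) [AND] = 0.16 × 0.712042 = 0.113927
P(Data center power outage) [OR] = 1 − (1−0.344224) × (1−0.113927) = 0.418935
Rounded to 4 decimal places: P(Data center power outage) ≈ 0.4189.

0.4189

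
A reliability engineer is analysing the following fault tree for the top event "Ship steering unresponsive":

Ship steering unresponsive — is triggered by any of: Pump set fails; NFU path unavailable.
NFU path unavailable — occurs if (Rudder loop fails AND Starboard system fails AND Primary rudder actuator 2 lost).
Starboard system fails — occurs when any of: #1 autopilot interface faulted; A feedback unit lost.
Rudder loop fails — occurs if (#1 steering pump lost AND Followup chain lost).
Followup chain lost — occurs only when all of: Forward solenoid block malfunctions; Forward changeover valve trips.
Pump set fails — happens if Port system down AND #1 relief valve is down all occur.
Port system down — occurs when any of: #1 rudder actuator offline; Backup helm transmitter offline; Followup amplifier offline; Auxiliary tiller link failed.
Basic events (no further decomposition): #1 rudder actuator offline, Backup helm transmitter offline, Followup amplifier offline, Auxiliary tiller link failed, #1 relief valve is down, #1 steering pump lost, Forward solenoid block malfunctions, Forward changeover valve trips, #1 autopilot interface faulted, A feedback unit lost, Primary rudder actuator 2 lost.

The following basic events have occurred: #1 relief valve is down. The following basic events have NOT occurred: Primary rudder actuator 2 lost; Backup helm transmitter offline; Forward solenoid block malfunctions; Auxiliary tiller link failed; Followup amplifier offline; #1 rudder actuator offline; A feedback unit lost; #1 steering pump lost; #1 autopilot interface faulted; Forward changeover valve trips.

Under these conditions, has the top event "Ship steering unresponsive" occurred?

No

Port system down [OR]: #1 rudder actuator offline=not, Backup helm transmitter offline=not, Followup amplifier offline=not, Auxiliary tiller link failed=not → no input occurs → does not occur.
Pump set fails [AND]: Port system down=not, #1 relief valve is down=occurs → not all inputs occur → does not occur.
Followup chain lost [AND]: Forward solenoid block malfunctions=not, Forward changeover valve trips=not → not all inputs occur → does not occur.
Rudder loop fails [AND]: #1 steering pump lost=not, Followup chain lost=not → not all inputs occur → does not occur.
Starboard system fails [OR]: #1 autopilot interface faulted=not, A feedback unit lost=not → no input occurs → does not occur.
NFU path unavailable [AND]: Rudder loop fails=not, Starboard system fails=not, Primary rudder actuator 2 lost=not → not all inputs occur → does not occur.
Ship steering unresponsive [OR]: Pump set fails=not, NFU path unavailable=not → no input occurs → does not occur.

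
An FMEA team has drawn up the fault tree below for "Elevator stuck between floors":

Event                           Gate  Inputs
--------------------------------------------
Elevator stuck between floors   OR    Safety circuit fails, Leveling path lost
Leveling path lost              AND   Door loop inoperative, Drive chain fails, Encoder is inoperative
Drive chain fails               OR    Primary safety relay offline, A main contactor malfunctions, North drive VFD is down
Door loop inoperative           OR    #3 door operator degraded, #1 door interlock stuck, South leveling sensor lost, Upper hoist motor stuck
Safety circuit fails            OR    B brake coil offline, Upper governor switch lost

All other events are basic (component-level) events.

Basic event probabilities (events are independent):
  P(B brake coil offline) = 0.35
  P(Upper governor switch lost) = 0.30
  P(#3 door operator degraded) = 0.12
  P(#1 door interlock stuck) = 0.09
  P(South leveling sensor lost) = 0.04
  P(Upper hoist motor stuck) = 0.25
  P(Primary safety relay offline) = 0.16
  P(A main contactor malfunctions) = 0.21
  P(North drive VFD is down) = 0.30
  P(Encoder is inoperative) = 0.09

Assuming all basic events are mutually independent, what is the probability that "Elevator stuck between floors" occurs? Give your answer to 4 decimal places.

P(Safety circuit fails) [OR] = 1 − (1−0.35) × (1−0.30) = 0.545000
P(Door loop inoperative) [OR] = 1 − (1−0.12) × (1−0.09) × (1−0.04) × (1−0.25) = 0.423424
P(Drive chain fails) [OR] = 1 − (1−0.16) × (1−0.21) × (1−0.30) = 0.535480
P(Leveling path lost) [AND] = 0.423424 × 0.535480 × 0.09 = 0.020406
P(Elevator stuck between floors) [OR] = 1 − (1−0.545000) × (1−0.020406) = 0.554285
Rounded to 4 decimal places: P(Elevator stuck between floors) ≈ 0.5543.

0.5543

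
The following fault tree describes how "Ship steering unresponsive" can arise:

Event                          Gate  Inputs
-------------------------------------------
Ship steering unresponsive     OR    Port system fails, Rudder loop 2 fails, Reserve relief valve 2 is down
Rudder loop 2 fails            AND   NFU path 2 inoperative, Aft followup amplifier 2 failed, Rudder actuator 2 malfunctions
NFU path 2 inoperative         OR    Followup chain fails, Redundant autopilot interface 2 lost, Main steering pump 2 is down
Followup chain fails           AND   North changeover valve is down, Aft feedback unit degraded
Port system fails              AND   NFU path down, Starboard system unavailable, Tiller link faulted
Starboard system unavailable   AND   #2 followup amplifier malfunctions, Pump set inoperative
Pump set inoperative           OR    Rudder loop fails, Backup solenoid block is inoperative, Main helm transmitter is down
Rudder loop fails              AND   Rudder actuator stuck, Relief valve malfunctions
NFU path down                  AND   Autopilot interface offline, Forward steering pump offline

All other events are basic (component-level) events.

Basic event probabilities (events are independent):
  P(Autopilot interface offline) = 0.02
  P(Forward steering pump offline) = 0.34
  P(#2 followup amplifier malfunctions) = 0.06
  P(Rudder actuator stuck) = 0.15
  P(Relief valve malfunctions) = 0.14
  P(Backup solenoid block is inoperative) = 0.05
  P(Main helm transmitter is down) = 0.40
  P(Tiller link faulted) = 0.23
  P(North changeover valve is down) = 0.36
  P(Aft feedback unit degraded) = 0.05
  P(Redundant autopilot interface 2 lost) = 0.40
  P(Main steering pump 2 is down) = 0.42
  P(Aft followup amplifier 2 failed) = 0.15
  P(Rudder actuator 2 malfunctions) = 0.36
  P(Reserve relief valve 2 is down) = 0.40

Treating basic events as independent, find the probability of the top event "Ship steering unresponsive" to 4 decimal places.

0.4214

P(NFU path down) [AND] = 0.02 × 0.34 = 0.006800
P(Rudder loop fails) [AND] = 0.15 × 0.14 = 0.021000
P(Pump set inoperative) [OR] = 1 − (1−0.021000) × (1−0.05) × (1−0.40) = 0.441970
P(Starboard system unavailable) [AND] = 0.06 × 0.441970 = 0.026518
P(Port system fails) [AND] = 0.006800 × 0.026518 × 0.23 = 0.000041
P(Followup chain fails) [AND] = 0.36 × 0.05 = 0.018000
P(NFU path 2 inoperative) [OR] = 1 − (1−0.018000) × (1−0.40) × (1−0.42) = 0.658264
P(Rudder loop 2 fails) [AND] = 0.658264 × 0.15 × 0.36 = 0.035546
P(Ship steering unresponsive) [OR] = 1 − (1−0.000041) × (1−0.035546) × (1−0.40) = 0.421351
Rounded to 4 decimal places: P(Ship steering unresponsive) ≈ 0.4214.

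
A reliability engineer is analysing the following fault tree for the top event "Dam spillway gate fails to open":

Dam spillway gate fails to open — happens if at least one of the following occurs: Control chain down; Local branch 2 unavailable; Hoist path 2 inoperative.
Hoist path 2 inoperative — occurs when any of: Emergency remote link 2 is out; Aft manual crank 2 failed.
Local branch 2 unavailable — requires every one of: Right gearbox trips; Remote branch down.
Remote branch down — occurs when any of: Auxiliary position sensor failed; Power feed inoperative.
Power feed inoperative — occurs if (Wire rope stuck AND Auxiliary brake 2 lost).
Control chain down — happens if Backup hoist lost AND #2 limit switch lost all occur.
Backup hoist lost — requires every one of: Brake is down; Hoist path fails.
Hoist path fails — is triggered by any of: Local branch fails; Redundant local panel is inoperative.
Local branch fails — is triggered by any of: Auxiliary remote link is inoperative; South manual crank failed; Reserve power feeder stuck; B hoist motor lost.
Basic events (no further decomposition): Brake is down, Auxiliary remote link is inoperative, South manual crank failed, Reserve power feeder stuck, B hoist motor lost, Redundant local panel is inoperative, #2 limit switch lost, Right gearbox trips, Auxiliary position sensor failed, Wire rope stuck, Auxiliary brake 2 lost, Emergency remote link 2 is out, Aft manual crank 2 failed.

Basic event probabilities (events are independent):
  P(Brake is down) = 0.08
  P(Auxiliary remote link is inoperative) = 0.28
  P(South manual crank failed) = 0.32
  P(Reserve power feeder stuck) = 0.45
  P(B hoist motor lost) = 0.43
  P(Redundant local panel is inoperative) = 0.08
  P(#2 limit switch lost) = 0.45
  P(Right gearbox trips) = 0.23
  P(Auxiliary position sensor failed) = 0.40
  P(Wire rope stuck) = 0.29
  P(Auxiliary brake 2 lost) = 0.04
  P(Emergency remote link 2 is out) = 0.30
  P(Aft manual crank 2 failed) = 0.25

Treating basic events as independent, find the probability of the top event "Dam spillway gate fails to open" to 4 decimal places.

0.5389

P(Local branch fails) [OR] = 1 − (1−0.28) × (1−0.32) × (1−0.45) × (1−0.43) = 0.846510
P(Hoist path fails) [OR] = 1 − (1−0.846510) × (1−0.08) = 0.858789
P(Backup hoist lost) [AND] = 0.08 × 0.858789 = 0.068703
P(Control chain down) [AND] = 0.068703 × 0.45 = 0.030916
P(Power feed inoperative) [AND] = 0.29 × 0.04 = 0.011600
P(Remote branch down) [OR] = 1 − (1−0.40) × (1−0.011600) = 0.406960
P(Local branch 2 unavailable) [AND] = 0.23 × 0.406960 = 0.093601
P(Hoist path 2 inoperative) [OR] = 1 − (1−0.30) × (1−0.25) = 0.475000
P(Dam spillway gate fails to open) [OR] = 1 − (1−0.030916) × (1−0.093601) × (1−0.475000) = 0.538852
Rounded to 4 decimal places: P(Dam spillway gate fails to open) ≈ 0.5389.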